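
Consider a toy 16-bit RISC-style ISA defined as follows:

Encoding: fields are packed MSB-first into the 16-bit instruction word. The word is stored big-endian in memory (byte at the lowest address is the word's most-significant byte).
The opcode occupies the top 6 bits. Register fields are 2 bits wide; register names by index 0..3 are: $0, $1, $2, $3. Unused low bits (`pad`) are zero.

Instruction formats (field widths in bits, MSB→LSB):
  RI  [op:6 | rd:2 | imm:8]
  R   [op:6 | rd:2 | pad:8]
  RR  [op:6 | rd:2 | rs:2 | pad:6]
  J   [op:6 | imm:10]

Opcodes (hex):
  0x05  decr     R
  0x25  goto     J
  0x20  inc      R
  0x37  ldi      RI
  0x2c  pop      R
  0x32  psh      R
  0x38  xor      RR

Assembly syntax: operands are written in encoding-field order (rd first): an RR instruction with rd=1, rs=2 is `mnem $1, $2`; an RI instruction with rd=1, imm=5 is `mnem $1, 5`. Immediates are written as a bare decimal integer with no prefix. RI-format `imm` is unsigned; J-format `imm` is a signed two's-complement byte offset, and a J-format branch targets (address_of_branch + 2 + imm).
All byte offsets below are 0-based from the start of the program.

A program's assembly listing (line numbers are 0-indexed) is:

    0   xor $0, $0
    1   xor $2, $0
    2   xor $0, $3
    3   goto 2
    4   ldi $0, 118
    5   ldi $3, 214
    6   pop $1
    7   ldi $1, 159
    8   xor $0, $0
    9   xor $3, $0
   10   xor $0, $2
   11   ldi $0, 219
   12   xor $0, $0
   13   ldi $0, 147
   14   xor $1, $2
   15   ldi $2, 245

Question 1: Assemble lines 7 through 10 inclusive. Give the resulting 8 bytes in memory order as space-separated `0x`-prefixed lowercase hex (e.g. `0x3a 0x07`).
L7: ldi op=0x37:6|rd=1:2|imm=159:8 ⇒ 0xdd9f ⇒ big dd 9f
L8: xor op=0x38:6|rd=0:2|rs=0:2|pad=0:6 ⇒ 0xe000 ⇒ big e0 00
L9: xor op=0x38:6|rd=3:2|rs=0:2|pad=0:6 ⇒ 0xe300 ⇒ big e3 00
L10: xor op=0x38:6|rd=0:2|rs=2:2|pad=0:6 ⇒ 0xe080 ⇒ big e0 80

0xdd 0x9f 0xe0 0x00 0xe3 0x00 0xe0 0x80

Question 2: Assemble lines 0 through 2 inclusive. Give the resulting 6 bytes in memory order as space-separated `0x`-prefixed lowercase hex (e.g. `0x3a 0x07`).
0. xor fields op=0x38:6|rd=0:2|rs=0:2|pad=0:6 → word e000h → e0 00
1. xor fields op=0x38:6|rd=2:2|rs=0:2|pad=0:6 → word e200h → e2 00
2. xor fields op=0x38:6|rd=0:2|rs=3:2|pad=0:6 → word e0c0h → e0 c0

0xe0 0x00 0xe2 0x00 0xe0 0xc0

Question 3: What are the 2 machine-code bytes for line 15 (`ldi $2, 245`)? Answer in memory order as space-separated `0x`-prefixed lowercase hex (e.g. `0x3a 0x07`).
0xde 0xf5

line 15 (ldi): pack op=0x37:6|rd=2:2|imm=245:8 = 0xdef5; big→ de f5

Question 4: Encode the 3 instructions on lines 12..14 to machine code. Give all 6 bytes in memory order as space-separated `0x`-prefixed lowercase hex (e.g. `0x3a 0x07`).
0xe0 0x00 0xdc 0x93 0xe1 0x80

line 12 (xor): pack op=0x38:6|rd=0:2|rs=0:2|pad=0:6 = 0xe000; big→ e0 00
line 13 (ldi): pack op=0x37:6|rd=0:2|imm=147:8 = 0xdc93; big→ dc 93
line 14 (xor): pack op=0x38:6|rd=1:2|rs=2:2|pad=0:6 = 0xe180; big→ e1 80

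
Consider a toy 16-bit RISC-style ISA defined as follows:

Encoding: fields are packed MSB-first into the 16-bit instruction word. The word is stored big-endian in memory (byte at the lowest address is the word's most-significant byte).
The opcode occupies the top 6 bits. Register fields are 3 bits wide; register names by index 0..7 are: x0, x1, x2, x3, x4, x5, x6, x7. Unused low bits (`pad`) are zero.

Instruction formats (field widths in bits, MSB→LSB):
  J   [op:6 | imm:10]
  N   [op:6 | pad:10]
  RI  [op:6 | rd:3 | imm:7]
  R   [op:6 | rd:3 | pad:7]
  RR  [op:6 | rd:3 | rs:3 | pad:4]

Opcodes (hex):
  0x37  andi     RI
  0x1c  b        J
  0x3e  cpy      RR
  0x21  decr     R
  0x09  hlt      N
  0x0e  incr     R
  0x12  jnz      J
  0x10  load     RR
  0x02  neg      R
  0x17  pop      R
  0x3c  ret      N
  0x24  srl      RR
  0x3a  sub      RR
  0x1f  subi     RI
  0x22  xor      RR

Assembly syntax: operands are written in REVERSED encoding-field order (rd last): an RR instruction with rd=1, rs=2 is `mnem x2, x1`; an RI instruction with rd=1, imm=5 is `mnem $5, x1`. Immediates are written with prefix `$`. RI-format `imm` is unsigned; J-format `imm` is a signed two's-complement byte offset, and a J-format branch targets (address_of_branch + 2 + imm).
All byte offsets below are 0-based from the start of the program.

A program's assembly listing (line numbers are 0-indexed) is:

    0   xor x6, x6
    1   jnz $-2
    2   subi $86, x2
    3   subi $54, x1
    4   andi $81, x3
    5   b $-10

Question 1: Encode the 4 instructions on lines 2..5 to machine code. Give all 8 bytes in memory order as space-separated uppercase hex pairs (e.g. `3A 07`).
7D 56 7C B6 DD D1 73 F6

2. subi fields op=0x1f:6|rd=2:3|imm=86:7 → word 7d56h → 7d 56
3. subi fields op=0x1f:6|rd=1:3|imm=54:7 → word 7cb6h → 7c b6
4. andi fields op=0x37:6|rd=3:3|imm=81:7 → word ddd1h → dd d1
5. b fields op=0x1c:6|imm=-10:10 → word 73f6h → 73 f6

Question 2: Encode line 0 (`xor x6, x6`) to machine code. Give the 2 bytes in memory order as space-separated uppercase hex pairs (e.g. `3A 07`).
8B 60

L0: xor op=0x22:6|rd=6:3|rs=6:3|pad=0:4 ⇒ 0x8b60 ⇒ big 8b 60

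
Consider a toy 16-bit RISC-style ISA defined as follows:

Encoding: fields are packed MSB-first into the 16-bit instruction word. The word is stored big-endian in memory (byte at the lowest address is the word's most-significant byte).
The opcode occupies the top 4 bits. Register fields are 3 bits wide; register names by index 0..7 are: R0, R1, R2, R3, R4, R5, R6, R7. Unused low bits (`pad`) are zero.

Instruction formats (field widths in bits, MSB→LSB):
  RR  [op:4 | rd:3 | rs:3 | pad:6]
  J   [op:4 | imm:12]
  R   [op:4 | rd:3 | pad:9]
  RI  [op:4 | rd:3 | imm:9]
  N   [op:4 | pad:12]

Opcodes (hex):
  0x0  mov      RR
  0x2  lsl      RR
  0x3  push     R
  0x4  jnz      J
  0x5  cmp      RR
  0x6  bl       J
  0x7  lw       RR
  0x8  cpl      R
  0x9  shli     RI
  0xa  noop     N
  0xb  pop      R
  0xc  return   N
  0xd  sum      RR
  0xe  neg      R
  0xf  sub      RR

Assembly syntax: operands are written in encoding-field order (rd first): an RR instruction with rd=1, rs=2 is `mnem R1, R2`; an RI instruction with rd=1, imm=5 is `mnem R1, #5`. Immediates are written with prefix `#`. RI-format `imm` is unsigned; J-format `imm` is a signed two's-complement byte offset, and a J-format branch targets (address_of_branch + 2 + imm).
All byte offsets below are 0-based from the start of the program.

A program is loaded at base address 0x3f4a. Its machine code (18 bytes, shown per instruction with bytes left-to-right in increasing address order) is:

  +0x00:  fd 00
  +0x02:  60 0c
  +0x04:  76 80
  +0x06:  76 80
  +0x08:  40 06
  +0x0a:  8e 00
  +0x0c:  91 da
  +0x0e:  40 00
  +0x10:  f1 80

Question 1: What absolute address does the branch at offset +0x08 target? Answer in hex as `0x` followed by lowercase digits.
[08] 40 06 → 0x4006
  op=0x4006>>12=0x4 ⇒ jnz (J)
  imm: (w>>0)&0xfff=0x6 → #6
  target = base 0x3f4a + off 0x08 + 2 + imm 6 = 0x3f5a

0x3f5a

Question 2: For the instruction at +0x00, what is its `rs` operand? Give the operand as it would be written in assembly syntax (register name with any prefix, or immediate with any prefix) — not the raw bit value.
R4

[00] fd 00 → 0xfd00
  top 4b → 0xf → sub [RR]
  [11:9] rd=6 = R6
  [8:6] rs=4 = R4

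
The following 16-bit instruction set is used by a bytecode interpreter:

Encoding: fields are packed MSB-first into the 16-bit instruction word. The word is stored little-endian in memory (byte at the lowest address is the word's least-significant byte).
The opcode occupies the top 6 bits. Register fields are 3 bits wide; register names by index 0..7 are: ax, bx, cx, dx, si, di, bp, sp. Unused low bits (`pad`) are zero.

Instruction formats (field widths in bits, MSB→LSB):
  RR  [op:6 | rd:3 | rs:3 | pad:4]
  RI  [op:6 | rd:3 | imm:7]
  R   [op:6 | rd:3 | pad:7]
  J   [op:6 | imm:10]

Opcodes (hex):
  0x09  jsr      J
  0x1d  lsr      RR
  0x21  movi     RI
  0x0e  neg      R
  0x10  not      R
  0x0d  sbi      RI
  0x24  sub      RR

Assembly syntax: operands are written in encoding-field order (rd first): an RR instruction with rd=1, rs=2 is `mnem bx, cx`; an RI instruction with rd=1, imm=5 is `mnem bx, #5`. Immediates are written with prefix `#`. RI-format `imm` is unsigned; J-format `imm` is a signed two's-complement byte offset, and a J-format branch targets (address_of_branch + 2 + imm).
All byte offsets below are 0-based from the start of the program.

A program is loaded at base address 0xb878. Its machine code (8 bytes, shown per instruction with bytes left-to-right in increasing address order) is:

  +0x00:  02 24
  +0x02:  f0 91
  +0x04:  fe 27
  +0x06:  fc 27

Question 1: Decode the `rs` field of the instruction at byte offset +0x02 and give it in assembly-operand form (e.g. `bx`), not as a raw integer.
[02] f0 91 → 0x91f0
  opcode bits[15:10]=0x24: sub/RR
  rd@[9:7]=0x3 ⇒ dx
  rs@[6:4]=0x7 ⇒ sp

sp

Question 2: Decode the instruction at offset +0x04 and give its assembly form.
jsr #-2

[04] fe 27 → 0x27fe
  top 6b → 0x9 → jsr [J]
  imm: (w>>0)&0x3ff=0x3fe (s10→-2) → #-2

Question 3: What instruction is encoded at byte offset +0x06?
jsr #-4

off 0x06: read fc 27 as little → 0x27fc
  top 6b → 0x9 → jsr [J]
  imm@[9:0]=0x3fc (s10→-4) ⇒ #-4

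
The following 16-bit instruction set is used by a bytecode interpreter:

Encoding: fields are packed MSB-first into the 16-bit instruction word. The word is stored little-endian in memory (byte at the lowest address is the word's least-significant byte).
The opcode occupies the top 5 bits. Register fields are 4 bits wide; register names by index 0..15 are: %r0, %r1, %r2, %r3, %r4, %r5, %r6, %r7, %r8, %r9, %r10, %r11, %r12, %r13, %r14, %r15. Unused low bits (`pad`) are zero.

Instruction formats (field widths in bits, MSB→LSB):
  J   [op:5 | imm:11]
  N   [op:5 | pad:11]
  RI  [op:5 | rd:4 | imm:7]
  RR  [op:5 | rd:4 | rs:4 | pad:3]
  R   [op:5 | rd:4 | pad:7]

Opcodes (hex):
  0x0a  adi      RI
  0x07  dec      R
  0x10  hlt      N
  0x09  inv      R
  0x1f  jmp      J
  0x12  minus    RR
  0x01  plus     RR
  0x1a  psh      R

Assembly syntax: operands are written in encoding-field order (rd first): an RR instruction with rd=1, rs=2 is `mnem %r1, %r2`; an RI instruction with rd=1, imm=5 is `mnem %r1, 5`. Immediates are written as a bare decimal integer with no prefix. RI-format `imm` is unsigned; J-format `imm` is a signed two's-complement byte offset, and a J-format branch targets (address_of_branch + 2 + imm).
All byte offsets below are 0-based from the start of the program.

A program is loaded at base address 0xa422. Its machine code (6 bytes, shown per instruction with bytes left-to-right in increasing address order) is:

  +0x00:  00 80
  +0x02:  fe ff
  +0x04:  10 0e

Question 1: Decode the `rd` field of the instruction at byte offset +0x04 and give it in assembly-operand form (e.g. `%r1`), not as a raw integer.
%r12

+0x04: 10 0e ⇒ word 0x0e10 (little)
  top 5b → 0x1 → plus [RR]
  [10:7] rd=12 = %r12
  [6:3] rs=2 = %r2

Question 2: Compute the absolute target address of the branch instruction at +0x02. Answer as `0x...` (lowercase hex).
0xa424

[02] fe ff → 0xfffe
  opcode bits[15:11]=0x1f: jmp/J
  [10:0] imm=2046 (s11→-2) = -2
  target = base 0xa422 + off 0x02 + 2 + imm -2 = 0xa424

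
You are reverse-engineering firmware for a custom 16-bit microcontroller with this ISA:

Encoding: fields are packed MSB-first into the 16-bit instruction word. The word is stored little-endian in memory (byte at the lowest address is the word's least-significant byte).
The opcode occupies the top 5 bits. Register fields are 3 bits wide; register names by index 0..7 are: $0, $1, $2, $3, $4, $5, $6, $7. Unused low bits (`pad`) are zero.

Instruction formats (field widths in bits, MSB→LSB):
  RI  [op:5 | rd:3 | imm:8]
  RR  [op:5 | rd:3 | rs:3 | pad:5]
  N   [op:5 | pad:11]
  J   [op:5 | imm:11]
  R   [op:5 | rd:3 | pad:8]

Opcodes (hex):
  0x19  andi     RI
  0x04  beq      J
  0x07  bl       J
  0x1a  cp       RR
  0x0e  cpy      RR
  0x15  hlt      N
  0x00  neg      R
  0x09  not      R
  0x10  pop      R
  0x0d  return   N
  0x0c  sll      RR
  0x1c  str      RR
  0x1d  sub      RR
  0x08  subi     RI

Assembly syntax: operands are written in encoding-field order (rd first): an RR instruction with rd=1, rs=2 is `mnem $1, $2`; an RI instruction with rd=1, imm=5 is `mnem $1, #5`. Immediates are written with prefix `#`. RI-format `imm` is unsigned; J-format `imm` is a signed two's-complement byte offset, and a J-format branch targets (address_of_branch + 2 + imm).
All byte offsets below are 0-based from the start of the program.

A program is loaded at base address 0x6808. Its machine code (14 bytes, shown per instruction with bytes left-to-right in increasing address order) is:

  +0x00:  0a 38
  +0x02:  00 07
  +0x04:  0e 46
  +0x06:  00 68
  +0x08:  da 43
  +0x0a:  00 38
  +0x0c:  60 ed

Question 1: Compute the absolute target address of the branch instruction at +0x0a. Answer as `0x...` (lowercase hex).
0x6814

@+0a  little-endian(00 38) = 0x3800
  top 5b → 0x7 → bl [J]
  imm@[10:0]=0x0 ⇒ #0
  target = base 0x6808 + off 0x0a + 2 + imm 0 = 0x6814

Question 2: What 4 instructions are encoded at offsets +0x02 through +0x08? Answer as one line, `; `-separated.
off 0x02: read 00 07 as little → 0x0700
  opcode bits[15:11]=0x0: neg/R
  rd@[10:8]=0x7 ⇒ $7
off 0x04: read 0e 46 as little → 0x460e
  opcode bits[15:11]=0x8: subi/RI
  rd@[10:8]=0x6 ⇒ $6
  imm@[7:0]=0xe ⇒ #14
off 0x06: read 00 68 as little → 0x6800
  opcode bits[15:11]=0xd: return/N
off 0x08: read da 43 as little → 0x43da
  opcode bits[15:11]=0x8: subi/RI
  rd@[10:8]=0x3 ⇒ $3
  imm@[7:0]=0xda ⇒ #218

neg $7; subi $6, #14; return; subi $3, #218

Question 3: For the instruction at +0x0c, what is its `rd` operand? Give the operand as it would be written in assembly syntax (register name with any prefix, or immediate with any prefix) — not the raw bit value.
$5

@+0c  little-endian(60 ed) = 0xed60
  opcode bits[15:11]=0x1d: sub/RR
  rd@[10:8]=0x5 ⇒ $5
  rs@[7:5]=0x3 ⇒ $3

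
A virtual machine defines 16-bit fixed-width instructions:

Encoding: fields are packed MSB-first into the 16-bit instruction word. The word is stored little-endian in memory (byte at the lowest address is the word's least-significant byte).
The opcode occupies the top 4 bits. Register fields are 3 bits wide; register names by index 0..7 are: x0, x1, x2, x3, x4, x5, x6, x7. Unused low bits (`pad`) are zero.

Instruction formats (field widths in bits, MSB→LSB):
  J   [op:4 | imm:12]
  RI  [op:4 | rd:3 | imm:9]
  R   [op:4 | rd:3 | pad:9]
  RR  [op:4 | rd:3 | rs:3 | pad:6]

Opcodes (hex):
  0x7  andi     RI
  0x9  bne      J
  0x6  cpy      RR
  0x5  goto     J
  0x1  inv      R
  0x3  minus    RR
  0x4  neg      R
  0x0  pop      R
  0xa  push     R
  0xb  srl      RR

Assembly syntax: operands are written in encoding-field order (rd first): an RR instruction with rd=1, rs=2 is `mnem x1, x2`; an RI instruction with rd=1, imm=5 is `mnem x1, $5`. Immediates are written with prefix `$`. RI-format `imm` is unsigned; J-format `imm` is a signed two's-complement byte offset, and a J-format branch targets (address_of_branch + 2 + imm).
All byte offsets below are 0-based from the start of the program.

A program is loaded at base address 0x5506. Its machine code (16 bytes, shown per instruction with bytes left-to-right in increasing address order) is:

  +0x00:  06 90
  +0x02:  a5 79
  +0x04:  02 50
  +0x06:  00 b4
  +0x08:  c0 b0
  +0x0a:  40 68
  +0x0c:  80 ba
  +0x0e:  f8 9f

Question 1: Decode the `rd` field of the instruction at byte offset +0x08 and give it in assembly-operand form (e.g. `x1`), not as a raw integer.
+0x08: c0 b0 ⇒ word 0xb0c0 (little)
  top 4b → 0xb → srl [RR]
  rd: (w>>9)&0x7=0x0 → x0
  rs: (w>>6)&0x7=0x3 → x3

x0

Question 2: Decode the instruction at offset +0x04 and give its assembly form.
@+04  little-endian(02 50) = 0x5002
  op=0x5002>>12=0x5 ⇒ goto (J)
  imm: (w>>0)&0xfff=0x2 → $2

goto $2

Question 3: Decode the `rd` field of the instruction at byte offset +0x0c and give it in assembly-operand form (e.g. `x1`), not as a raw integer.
x5

+0x0c: 80 ba ⇒ word 0xba80 (little)
  op=0xba80>>12=0xb ⇒ srl (RR)
  [11:9] rd=5 = x5
  [8:6] rs=2 = x2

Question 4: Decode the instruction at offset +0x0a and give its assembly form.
@+0a  little-endian(40 68) = 0x6840
  opcode bits[15:12]=0x6: cpy/RR
  rd: (w>>9)&0x7=0x4 → x4
  rs: (w>>6)&0x7=0x1 → x1

cpy x4, x1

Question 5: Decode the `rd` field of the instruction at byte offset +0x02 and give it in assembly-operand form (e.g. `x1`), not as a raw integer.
@+02  little-endian(a5 79) = 0x79a5
  op=0x79a5>>12=0x7 ⇒ andi (RI)
  rd: (w>>9)&0x7=0x4 → x4
  imm: (w>>0)&0x1ff=0x1a5 → $421

x4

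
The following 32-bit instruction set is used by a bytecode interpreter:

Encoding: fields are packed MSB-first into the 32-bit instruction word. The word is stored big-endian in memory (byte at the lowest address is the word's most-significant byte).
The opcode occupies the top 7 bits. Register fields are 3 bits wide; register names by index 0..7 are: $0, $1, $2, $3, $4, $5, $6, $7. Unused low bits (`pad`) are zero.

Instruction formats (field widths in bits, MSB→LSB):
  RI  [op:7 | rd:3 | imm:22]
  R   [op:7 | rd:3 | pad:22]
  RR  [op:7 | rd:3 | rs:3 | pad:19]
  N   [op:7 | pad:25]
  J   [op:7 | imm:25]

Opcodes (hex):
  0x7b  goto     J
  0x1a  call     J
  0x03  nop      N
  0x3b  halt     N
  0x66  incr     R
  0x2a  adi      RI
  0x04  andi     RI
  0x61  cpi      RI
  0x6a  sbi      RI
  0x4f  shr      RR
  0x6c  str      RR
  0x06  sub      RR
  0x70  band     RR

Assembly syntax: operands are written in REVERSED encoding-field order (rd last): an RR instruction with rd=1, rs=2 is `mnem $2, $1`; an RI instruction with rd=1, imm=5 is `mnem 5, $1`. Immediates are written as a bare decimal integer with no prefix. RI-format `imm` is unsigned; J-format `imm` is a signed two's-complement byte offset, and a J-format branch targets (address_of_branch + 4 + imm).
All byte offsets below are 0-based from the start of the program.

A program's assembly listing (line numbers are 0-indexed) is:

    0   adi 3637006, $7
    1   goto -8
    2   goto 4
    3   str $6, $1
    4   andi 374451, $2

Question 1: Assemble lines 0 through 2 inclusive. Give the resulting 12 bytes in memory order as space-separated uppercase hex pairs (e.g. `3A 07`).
55 F7 7F 0E F7 FF FF F8 F6 00 00 04

line 0 (adi): pack op=0x2a:7|rd=7:3|imm=3637006:22 = 0x55f77f0e; big→ 55 f7 7f 0e
line 1 (goto): pack op=0x7b:7|imm=-8:25 = 0xf7fffff8; big→ f7 ff ff f8
line 2 (goto): pack op=0x7b:7|imm=4:25 = 0xf6000004; big→ f6 00 00 04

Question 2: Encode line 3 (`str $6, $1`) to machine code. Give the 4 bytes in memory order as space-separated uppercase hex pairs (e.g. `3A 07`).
D8 70 00 00

line 3 (str): pack op=0x6c:7|rd=1:3|rs=6:3|pad=0:19 = 0xd8700000; big→ d8 70 00 00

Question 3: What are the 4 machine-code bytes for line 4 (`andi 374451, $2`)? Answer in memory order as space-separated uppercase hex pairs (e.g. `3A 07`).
4. andi fields op=0x4:7|rd=2:3|imm=374451:22 → word 0885b6b3h → 08 85 b6 b3

08 85 B6 B3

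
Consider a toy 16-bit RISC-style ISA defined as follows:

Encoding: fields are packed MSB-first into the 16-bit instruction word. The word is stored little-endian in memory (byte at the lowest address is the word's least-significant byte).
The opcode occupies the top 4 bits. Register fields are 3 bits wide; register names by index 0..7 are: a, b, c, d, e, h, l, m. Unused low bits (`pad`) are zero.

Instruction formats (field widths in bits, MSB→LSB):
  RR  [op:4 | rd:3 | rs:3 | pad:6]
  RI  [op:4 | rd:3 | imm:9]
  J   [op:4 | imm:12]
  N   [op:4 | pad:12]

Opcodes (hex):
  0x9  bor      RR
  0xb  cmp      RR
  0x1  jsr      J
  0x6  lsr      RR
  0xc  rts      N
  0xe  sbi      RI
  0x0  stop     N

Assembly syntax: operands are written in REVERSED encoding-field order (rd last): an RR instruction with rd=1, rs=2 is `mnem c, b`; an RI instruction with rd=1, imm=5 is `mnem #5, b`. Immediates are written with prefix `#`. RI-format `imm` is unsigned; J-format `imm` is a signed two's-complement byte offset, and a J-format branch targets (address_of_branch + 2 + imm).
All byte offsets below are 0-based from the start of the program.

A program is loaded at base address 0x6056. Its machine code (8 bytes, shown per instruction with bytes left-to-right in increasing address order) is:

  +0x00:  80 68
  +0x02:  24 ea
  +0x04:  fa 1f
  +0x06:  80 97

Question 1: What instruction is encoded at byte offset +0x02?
off 0x02: read 24 ea as little → 0xea24
  top 4b → 0xe → sbi [RI]
  [11:9] rd=5 = h
  [8:0] imm=36 = #36

sbi #36, h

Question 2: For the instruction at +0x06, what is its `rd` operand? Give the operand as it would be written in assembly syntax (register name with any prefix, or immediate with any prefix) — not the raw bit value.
d

[06] 80 97 → 0x9780
  opcode bits[15:12]=0x9: bor/RR
  rd: (w>>9)&0x7=0x3 → d
  rs: (w>>6)&0x7=0x6 → l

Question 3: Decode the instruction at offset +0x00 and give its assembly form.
lsr c, e

+0x00: 80 68 ⇒ word 0x6880 (little)
  op=0x6880>>12=0x6 ⇒ lsr (RR)
  rd@[11:9]=0x4 ⇒ e
  rs@[8:6]=0x2 ⇒ c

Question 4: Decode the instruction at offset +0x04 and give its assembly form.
+0x04: fa 1f ⇒ word 0x1ffa (little)
  top 4b → 0x1 → jsr [J]
  imm@[11:0]=0xffa (s12→-6) ⇒ #-6

jsr #-6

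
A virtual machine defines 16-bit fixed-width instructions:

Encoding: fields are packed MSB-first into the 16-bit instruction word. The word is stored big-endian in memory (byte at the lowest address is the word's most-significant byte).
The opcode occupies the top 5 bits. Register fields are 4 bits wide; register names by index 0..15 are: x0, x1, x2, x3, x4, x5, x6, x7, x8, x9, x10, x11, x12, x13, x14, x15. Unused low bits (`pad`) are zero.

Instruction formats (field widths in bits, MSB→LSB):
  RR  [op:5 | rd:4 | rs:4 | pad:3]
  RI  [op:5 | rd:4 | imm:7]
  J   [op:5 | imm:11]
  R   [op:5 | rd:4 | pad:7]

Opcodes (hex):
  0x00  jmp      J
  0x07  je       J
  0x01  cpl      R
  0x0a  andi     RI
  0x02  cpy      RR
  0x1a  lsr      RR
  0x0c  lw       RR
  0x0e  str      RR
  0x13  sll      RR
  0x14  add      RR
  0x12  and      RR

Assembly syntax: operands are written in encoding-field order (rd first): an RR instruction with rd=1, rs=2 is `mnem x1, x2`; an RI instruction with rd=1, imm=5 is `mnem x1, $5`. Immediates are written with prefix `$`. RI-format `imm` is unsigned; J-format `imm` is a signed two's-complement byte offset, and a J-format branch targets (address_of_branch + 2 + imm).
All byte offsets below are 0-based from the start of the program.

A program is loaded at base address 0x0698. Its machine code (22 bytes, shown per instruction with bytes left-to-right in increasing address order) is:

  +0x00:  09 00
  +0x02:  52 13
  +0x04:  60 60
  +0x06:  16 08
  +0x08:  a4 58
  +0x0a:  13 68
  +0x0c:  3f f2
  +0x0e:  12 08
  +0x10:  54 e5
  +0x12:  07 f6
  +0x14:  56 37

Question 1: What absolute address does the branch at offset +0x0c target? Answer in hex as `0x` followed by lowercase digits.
0x0698

[0c] 3f f2 → 0x3ff2
  op=0x3ff2>>11=0x7 ⇒ je (J)
  imm: (w>>0)&0x7ff=0x7f2 (s11→-14) → $-14
  target = base 0x0698 + off 0x0c + 2 + imm -14 = 0x0698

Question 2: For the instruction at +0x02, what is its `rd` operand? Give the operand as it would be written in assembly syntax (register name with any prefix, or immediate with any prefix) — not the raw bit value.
x4

off 0x02: read 52 13 as big → 0x5213
  top 5b → 0xa → andi [RI]
  rd@[10:7]=0x4 ⇒ x4
  imm@[6:0]=0x13 ⇒ $19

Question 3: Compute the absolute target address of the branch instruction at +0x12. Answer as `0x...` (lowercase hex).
0x06a2

off 0x12: read 07 f6 as big → 0x07f6
  op=0x07f6>>11=0x0 ⇒ jmp (J)
  [10:0] imm=2038 (s11→-10) = $-10
  target = base 0x0698 + off 0x12 + 2 + imm -10 = 0x06a2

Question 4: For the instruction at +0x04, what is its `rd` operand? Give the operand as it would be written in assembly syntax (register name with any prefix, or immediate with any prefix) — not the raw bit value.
+0x04: 60 60 ⇒ word 0x6060 (big)
  opcode bits[15:11]=0xc: lw/RR
  rd@[10:7]=0x0 ⇒ x0
  rs@[6:3]=0xc ⇒ x12

x0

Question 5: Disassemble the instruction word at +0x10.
off 0x10: read 54 e5 as big → 0x54e5
  opcode bits[15:11]=0xa: andi/RI
  rd: (w>>7)&0xf=0x9 → x9
  imm: (w>>0)&0x7f=0x65 → $101

andi x9, $101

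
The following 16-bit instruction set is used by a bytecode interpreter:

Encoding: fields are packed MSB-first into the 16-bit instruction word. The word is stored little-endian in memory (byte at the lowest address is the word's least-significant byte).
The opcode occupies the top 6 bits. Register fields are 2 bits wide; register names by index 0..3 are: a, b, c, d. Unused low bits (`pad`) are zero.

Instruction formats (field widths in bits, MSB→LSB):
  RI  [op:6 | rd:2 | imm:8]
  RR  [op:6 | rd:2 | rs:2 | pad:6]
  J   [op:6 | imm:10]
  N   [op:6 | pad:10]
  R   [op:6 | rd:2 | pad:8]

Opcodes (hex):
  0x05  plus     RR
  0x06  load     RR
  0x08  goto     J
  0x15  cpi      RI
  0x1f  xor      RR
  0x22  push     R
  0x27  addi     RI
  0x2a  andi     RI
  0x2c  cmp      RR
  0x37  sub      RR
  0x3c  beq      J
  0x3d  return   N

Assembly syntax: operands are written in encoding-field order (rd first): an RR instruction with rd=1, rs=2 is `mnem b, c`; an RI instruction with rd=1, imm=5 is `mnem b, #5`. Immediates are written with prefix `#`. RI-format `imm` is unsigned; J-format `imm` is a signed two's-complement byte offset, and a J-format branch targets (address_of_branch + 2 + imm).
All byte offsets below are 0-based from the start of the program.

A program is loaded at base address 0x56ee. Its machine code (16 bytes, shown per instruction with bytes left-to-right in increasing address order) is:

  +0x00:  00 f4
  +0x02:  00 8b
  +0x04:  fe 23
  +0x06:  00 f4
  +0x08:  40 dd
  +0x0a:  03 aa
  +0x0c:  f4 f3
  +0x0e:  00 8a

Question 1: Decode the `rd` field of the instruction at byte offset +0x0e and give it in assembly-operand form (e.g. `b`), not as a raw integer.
[0e] 00 8a → 0x8a00
  op=0x8a00>>10=0x22 ⇒ push (R)
  rd@[9:8]=0x2 ⇒ c

c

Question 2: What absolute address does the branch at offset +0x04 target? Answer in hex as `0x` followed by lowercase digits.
+0x04: fe 23 ⇒ word 0x23fe (little)
  opcode bits[15:10]=0x8: goto/J
  [9:0] imm=1022 (s10→-2) = #-2
  target = base 0x56ee + off 0x04 + 2 + imm -2 = 0x56f2

0x56f2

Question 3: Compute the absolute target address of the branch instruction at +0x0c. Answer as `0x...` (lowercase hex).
0x56f0

off 0x0c: read f4 f3 as little → 0xf3f4
  op=0xf3f4>>10=0x3c ⇒ beq (J)
  imm: (w>>0)&0x3ff=0x3f4 (s10→-12) → #-12
  target = base 0x56ee + off 0x0c + 2 + imm -12 = 0x56f0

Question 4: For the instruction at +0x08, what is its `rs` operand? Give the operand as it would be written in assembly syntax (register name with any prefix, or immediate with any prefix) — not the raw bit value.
off 0x08: read 40 dd as little → 0xdd40
  top 6b → 0x37 → sub [RR]
  [9:8] rd=1 = b
  [7:6] rs=1 = b

b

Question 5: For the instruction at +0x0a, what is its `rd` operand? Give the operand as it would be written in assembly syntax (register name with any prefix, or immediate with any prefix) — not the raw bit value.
c

+0x0a: 03 aa ⇒ word 0xaa03 (little)
  opcode bits[15:10]=0x2a: andi/RI
  rd: (w>>8)&0x3=0x2 → c
  imm: (w>>0)&0xff=0x3 → #3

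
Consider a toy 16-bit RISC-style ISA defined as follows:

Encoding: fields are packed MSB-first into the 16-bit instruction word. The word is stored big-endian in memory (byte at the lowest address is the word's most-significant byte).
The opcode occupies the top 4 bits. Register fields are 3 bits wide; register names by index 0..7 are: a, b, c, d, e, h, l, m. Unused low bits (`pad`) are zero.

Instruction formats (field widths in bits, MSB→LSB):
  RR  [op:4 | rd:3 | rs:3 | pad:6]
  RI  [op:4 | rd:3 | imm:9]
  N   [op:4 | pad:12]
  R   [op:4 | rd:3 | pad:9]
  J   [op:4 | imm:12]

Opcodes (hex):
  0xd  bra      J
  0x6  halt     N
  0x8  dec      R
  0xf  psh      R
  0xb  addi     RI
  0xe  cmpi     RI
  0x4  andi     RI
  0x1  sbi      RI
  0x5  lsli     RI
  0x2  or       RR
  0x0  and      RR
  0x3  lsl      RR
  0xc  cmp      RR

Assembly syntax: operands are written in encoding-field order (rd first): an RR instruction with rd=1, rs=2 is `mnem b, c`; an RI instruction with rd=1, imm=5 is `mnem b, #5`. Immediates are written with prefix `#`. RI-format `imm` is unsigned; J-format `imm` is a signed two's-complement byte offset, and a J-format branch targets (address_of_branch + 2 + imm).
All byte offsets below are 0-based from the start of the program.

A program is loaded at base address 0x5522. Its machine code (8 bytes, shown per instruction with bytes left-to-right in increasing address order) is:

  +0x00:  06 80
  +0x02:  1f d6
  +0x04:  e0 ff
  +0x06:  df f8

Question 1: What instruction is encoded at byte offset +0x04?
off 0x04: read e0 ff as big → 0xe0ff
  opcode bits[15:12]=0xe: cmpi/RI
  rd@[11:9]=0x0 ⇒ a
  imm@[8:0]=0xff ⇒ #255

cmpi a, #255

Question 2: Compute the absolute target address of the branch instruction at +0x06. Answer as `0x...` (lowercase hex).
0x5522

[06] df f8 → 0xdff8
  op=0xdff8>>12=0xd ⇒ bra (J)
  imm: (w>>0)&0xfff=0xff8 (s12→-8) → #-8
  target = base 0x5522 + off 0x06 + 2 + imm -8 = 0x5522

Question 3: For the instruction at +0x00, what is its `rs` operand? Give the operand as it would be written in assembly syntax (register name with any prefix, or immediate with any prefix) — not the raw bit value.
off 0x00: read 06 80 as big → 0x0680
  top 4b → 0x0 → and [RR]
  [11:9] rd=3 = d
  [8:6] rs=2 = c

c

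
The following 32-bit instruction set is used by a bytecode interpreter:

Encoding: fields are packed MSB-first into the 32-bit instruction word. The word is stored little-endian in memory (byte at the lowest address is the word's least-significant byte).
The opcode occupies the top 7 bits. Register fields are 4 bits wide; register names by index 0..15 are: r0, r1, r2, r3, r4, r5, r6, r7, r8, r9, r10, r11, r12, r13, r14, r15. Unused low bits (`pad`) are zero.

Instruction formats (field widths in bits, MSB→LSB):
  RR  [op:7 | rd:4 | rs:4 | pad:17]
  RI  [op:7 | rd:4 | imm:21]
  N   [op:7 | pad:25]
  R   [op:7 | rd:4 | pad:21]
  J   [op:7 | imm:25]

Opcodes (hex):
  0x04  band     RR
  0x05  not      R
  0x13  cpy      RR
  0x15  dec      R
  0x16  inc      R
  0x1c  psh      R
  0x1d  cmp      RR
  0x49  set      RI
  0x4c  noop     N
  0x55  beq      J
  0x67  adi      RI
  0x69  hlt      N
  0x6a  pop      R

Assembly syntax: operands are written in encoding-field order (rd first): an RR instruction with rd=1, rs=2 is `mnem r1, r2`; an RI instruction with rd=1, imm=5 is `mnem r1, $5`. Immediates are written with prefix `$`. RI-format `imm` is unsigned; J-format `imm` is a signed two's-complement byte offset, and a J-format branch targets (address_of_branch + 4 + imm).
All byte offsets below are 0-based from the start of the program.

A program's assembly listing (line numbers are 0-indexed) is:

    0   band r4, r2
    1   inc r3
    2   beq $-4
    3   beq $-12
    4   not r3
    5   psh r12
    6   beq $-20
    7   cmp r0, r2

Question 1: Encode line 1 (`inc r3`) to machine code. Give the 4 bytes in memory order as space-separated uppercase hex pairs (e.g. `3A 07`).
L1: inc op=0x16:7|rd=3:4|pad=0:21 ⇒ 0x2c600000 ⇒ little 00 00 60 2c

00 00 60 2C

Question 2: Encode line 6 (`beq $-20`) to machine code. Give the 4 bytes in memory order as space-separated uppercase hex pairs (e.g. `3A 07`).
6. beq fields op=0x55:7|imm=-20:25 → word abffffech → ec ff ff ab

EC FF FF AB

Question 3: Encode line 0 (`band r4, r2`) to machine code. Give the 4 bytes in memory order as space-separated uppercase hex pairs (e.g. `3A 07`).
00 00 84 08

line 0 (band): pack op=0x4:7|rd=4:4|rs=2:4|pad=0:17 = 0x08840000; little→ 00 00 84 08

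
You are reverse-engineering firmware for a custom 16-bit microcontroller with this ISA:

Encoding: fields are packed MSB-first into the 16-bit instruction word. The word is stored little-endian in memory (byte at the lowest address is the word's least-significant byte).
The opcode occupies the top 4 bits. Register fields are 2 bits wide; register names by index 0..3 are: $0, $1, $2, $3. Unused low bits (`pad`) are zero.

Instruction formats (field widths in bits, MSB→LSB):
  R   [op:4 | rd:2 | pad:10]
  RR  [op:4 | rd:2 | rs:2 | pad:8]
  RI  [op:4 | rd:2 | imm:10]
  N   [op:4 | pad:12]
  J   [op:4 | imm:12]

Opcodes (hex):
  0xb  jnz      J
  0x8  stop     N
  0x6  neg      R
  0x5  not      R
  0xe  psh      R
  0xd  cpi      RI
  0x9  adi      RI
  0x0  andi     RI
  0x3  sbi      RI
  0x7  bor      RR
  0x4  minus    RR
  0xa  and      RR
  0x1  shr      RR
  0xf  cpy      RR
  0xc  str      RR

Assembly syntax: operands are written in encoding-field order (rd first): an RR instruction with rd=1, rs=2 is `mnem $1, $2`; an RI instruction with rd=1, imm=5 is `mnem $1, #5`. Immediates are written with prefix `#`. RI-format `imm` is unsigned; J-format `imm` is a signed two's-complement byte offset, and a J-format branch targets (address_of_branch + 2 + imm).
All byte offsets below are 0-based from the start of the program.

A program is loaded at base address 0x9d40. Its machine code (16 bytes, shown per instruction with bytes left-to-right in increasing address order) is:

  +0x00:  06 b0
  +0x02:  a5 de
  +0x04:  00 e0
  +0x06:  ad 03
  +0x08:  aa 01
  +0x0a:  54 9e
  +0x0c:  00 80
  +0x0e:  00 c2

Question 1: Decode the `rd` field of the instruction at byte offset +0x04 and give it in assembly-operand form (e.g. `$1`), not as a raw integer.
+0x04: 00 e0 ⇒ word 0xe000 (little)
  opcode bits[15:12]=0xe: psh/R
  rd: (w>>10)&0x3=0x0 → $0

$0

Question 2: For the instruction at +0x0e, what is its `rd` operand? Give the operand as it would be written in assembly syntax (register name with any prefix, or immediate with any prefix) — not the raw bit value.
+0x0e: 00 c2 ⇒ word 0xc200 (little)
  op=0xc200>>12=0xc ⇒ str (RR)
  [11:10] rd=0 = $0
  [9:8] rs=2 = $2

$0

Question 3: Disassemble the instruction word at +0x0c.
stop

[0c] 00 80 → 0x8000
  top 4b → 0x8 → stop [N]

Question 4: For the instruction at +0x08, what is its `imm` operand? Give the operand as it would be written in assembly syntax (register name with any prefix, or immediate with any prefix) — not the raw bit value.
#426

@+08  little-endian(aa 01) = 0x01aa
  top 4b → 0x0 → andi [RI]
  [11:10] rd=0 = $0
  [9:0] imm=426 = #426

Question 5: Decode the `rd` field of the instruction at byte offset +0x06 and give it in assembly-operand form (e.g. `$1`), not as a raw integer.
$0

off 0x06: read ad 03 as little → 0x03ad
  top 4b → 0x0 → andi [RI]
  rd@[11:10]=0x0 ⇒ $0
  imm@[9:0]=0x3ad ⇒ #941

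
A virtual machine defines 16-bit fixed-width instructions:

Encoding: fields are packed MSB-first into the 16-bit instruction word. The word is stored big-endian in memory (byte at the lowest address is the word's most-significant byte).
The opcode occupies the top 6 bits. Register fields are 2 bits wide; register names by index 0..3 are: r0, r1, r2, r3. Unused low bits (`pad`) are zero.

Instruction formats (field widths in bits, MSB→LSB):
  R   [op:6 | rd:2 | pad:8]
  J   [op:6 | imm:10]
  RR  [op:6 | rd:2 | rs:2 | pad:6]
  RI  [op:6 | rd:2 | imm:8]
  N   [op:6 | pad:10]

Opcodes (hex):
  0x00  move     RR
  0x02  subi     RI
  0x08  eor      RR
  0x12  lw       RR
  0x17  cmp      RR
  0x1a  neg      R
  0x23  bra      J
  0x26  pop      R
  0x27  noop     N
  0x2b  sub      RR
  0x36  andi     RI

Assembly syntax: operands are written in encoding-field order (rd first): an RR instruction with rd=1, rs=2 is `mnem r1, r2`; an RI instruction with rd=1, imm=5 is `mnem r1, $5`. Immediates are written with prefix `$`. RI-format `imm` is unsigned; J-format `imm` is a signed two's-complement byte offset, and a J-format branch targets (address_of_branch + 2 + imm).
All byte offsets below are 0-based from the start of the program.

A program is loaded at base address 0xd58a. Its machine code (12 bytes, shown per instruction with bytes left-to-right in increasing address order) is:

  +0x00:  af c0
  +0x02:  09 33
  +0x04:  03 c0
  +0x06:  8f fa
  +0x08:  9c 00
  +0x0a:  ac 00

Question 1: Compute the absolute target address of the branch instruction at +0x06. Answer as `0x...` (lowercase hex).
0xd58c

@+06  big-endian(8f fa) = 0x8ffa
  top 6b → 0x23 → bra [J]
  imm: (w>>0)&0x3ff=0x3fa (s10→-6) → $-6
  target = base 0xd58a + off 0x06 + 2 + imm -6 = 0xd58c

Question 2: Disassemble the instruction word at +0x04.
off 0x04: read 03 c0 as big → 0x03c0
  opcode bits[15:10]=0x0: move/RR
  [9:8] rd=3 = r3
  [7:6] rs=3 = r3

move r3, r3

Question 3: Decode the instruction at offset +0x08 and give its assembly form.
noop

@+08  big-endian(9c 00) = 0x9c00
  op=0x9c00>>10=0x27 ⇒ noop (N)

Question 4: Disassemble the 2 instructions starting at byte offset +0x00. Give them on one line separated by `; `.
sub r3, r3; subi r1, $51

[00] af c0 → 0xafc0
  top 6b → 0x2b → sub [RR]
  rd@[9:8]=0x3 ⇒ r3
  rs@[7:6]=0x3 ⇒ r3
[02] 09 33 → 0x0933
  top 6b → 0x2 → subi [RI]
  rd@[9:8]=0x1 ⇒ r1
  imm@[7:0]=0x33 ⇒ $51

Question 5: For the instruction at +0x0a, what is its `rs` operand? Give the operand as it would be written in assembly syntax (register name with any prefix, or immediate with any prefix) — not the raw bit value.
r0

off 0x0a: read ac 00 as big → 0xac00
  op=0xac00>>10=0x2b ⇒ sub (RR)
  [9:8] rd=0 = r0
  [7:6] rs=0 = r0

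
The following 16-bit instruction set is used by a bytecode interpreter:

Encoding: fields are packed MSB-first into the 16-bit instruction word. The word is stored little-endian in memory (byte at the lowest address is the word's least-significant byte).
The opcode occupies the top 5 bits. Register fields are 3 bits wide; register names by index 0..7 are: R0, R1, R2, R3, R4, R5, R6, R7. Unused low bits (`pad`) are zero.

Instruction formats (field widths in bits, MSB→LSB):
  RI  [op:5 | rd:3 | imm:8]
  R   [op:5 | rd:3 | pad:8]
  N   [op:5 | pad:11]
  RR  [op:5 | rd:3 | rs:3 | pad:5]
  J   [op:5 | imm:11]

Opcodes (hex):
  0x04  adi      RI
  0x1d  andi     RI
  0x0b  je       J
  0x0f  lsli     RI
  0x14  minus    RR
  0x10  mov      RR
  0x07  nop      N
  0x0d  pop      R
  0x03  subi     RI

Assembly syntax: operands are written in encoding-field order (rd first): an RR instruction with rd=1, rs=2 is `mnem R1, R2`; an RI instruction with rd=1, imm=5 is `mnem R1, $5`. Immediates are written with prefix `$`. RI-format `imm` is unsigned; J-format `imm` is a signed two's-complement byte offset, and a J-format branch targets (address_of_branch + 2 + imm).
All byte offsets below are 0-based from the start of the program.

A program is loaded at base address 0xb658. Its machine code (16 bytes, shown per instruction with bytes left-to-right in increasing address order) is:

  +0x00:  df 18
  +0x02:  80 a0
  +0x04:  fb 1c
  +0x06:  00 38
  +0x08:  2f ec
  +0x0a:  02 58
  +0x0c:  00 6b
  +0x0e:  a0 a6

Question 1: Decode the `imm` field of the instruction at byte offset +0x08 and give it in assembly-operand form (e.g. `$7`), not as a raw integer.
[08] 2f ec → 0xec2f
  op=0xec2f>>11=0x1d ⇒ andi (RI)
  [10:8] rd=4 = R4
  [7:0] imm=47 = $47

$47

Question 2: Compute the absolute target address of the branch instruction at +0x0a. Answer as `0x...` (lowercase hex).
[0a] 02 58 → 0x5802
  op=0x5802>>11=0xb ⇒ je (J)
  [10:0] imm=2 = $2
  target = base 0xb658 + off 0x0a + 2 + imm 2 = 0xb666

0xb666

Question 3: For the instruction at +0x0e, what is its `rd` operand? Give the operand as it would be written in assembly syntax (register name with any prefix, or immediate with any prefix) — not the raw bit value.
off 0x0e: read a0 a6 as little → 0xa6a0
  op=0xa6a0>>11=0x14 ⇒ minus (RR)
  [10:8] rd=6 = R6
  [7:5] rs=5 = R5

R6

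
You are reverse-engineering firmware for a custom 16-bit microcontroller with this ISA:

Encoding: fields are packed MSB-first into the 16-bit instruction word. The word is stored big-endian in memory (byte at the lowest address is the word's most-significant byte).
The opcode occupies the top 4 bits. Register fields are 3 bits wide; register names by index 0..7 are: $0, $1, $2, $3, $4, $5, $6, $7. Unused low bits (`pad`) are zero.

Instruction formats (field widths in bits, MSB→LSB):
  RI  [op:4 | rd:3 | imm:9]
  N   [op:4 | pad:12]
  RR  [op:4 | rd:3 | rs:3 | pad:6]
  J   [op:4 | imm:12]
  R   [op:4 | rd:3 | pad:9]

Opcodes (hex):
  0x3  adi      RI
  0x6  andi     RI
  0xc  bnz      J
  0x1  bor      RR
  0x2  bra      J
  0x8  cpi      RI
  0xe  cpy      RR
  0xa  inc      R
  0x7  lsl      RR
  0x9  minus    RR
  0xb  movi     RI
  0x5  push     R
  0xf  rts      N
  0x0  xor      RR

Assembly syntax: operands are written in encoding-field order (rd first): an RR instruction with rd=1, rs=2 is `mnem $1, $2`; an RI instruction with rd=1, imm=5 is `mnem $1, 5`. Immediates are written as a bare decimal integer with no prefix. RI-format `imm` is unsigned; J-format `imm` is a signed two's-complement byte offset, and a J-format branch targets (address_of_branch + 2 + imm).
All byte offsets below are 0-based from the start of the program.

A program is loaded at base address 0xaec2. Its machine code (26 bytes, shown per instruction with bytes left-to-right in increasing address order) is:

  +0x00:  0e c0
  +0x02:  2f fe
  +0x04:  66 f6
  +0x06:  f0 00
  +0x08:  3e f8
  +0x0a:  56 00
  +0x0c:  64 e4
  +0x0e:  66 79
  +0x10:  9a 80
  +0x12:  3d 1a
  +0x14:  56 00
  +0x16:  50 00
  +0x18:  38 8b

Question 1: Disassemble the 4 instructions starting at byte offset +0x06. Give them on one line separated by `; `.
@+06  big-endian(f0 00) = 0xf000
  op=0xf000>>12=0xf ⇒ rts (N)
@+08  big-endian(3e f8) = 0x3ef8
  op=0x3ef8>>12=0x3 ⇒ adi (RI)
  rd: (w>>9)&0x7=0x7 → $7
  imm: (w>>0)&0x1ff=0xf8 → 248
@+0a  big-endian(56 00) = 0x5600
  op=0x5600>>12=0x5 ⇒ push (R)
  rd: (w>>9)&0x7=0x3 → $3
@+0c  big-endian(64 e4) = 0x64e4
  op=0x64e4>>12=0x6 ⇒ andi (RI)
  rd: (w>>9)&0x7=0x2 → $2
  imm: (w>>0)&0x1ff=0xe4 → 228

rts; adi $7, 248; push $3; andi $2, 228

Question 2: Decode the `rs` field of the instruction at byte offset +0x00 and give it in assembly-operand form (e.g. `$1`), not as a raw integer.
off 0x00: read 0e c0 as big → 0x0ec0
  opcode bits[15:12]=0x0: xor/RR
  rd@[11:9]=0x7 ⇒ $7
  rs@[8:6]=0x3 ⇒ $3

$3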